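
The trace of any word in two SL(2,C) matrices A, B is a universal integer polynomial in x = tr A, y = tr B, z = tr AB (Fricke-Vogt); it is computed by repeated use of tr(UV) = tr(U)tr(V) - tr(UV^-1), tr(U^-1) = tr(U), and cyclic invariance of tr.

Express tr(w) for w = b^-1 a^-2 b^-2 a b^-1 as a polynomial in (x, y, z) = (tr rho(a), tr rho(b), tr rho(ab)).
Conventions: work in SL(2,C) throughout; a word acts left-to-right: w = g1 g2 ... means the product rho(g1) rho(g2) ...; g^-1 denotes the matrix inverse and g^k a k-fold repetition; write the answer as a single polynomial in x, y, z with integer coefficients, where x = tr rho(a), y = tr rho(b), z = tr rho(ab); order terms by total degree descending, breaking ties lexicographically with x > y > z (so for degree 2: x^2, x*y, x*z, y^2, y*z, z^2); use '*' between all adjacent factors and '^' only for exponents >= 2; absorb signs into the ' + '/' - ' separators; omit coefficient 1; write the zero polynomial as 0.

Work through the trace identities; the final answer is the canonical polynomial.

x^2*y^3*z - x^3*y^2 - x*y^4 - x*y^2*z^2 + y^3*z + 3*x*y^2 - 2*y*z + x

tr(a^-1) = tr(a) = x
tr(a^-1 b) = tr(b) tr(a) - tr(b a) = x*y - z
tr(b^-1 a^-1) = tr(a^-1) tr(b) - tr(a^-1 b) = z
tr(a b a) = tr(a) tr(b a) - tr(b) = x*z - y
tr(a b a b) = tr(a b) tr(a b) - tr(1)   [split at repeated a] = z^2 - 2
tr(b a b^-1 a) = tr(a b a) tr(b) - tr(a b a b) = x*y*z - y^2 - z^2 + 2
tr(b a b^-1 a^-1) = tr(b a b^-1) tr(a) - tr(b a b^-1 a) = -x*y*z + x^2 + y^2 + z^2 - 2
tr(a b^-1 a^-2 b) = tr(b a b^-1 a^-1) tr(a) - tr(b a b^-1) = -x^2*y*z + x^3 + x*y^2 + x*z^2 - 3*x
tr(a b^-1 a^-2 b^-1) = tr(a b^-1 a^-2) tr(b) - tr(a b^-1 a^-2 b) = x^2*y*z - x^3 - x*y^2 - x*z^2 + y*z + 3*x
tr(a^-2 b^-2 a b^-1) = tr(a b^-1 a^-2 b^-1) tr(b) - tr(a b^-1 a^-2) = x^2*y^2*z - x^3*y - x*y^3 - x*y*z^2 + y^2*z + 3*x*y - z
tr(a^-1 b^-2) = tr(b^-1 a^-1) tr(b) - tr(b^-1 a^-1 b) = y*z - x
tr(b^-1 a^-2 b^-2 a b^-1) = tr(a^-2 b^-2 a b^-1) tr(b) - tr(a^-2 b^-2 a) = x^2*y^3*z - x^3*y^2 - x*y^4 - x*y^2*z^2 + y^3*z + 3*x*y^2 - 2*y*z + x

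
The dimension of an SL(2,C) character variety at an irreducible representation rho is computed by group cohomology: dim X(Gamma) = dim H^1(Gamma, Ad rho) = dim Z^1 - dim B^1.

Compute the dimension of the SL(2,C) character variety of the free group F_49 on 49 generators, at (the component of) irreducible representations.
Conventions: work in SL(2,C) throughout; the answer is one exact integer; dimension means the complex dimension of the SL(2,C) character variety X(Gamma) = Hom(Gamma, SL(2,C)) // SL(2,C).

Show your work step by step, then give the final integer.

The free group F_49: 49 generators, no relators.
Z^1(Gamma, Ad rho) = (sl_2)^49: a cocycle is a free choice of one sl_2 vector per generator, so dim Z^1 = 3*49 = 147.
Irreducibility makes the coboundary map sl_2 -> Z^1 injective (trivial centralizer), so dim B^1 = 3.
dim X = dim H^1 = dim Z^1 - dim B^1 = 147 - 3 = 144.

144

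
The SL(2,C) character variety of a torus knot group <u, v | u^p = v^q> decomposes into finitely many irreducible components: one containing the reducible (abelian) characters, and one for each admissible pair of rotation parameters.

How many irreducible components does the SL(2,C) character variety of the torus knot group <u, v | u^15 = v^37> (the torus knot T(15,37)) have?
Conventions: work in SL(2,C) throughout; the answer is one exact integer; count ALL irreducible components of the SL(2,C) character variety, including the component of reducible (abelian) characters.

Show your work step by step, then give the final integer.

For T(15,37): irreducibility forces the central element u^15 = v^37 to one of +I, -I.
On an irreducible component, tr(u) is locked at 2*cos(pi*alpha/15) for some alpha in 1..14, and tr(v) at 2*cos(pi*beta/37) for some beta in 1..36.
Consistency of u^15 = (-1)^alpha I with v^37 = (-1)^beta I forces alpha = beta (mod 2).
Enumerate parity-matched pairs: 7*18 odd-odd plus 7*18 even-even gives 252.
Total: 252 irreducible-character components + 1 reducible (abelian) component = 253.

253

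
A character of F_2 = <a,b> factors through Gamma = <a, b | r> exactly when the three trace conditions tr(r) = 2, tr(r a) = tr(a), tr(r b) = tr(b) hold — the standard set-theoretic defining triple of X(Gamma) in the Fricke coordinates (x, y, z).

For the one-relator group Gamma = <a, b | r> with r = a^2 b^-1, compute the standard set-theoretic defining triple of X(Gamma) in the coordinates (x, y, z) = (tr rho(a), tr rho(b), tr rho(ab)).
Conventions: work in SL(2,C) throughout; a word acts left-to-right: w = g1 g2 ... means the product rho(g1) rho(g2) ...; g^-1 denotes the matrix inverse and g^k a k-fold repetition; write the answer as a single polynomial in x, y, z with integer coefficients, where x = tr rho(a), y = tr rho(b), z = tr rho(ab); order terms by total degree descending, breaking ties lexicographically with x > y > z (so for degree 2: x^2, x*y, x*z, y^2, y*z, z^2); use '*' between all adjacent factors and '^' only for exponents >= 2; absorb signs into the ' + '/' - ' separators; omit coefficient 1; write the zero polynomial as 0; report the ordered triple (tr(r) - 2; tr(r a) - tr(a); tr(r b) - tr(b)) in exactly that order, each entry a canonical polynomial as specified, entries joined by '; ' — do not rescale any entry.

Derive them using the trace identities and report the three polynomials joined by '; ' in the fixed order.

tr(a^2) = tr(a) * tr(a) - tr(1) = x^2 - 2
apply: tr(a^2 b) = tr(a) * tr(b a) - tr(b) = x*z - y
tr(a^2 b^-1) = tr(a^2) * tr(b) - tr(a^2 b) = x^2*y - x*z - y
tr(a^3) = tr(a) * tr(a^2) - tr(a) = x^3 - 3*x
tr(a^3 b) = tr(a) * tr(a b a) - tr(a b) = x^2*z - x*y - z
tr(a^2 b^-1 a) = tr(a^3) * tr(b) - tr(a^3 b) = x^3*y - x^2*z - 2*x*y + z
assemble the triple (tr(r) - 2; tr(r a) - x; tr(r b) - y)

x^2*y - x*z - y - 2; x^3*y - x^2*z - 2*x*y - x + z; x^2 - y - 2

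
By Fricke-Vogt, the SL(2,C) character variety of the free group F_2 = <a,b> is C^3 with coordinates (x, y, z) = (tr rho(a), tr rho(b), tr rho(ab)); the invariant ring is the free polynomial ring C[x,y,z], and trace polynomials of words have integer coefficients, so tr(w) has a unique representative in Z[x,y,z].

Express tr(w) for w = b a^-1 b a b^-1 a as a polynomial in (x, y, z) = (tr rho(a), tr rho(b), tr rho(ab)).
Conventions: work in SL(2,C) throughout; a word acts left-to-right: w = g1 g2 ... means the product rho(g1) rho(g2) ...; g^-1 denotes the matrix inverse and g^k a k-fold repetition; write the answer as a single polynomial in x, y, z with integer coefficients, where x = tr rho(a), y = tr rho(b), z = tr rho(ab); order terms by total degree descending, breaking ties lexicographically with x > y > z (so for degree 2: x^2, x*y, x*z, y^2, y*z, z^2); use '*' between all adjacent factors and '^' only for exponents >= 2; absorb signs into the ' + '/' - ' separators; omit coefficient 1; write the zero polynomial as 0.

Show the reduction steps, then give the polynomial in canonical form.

tr(b^2 a) = tr(b) * tr(a b) - tr(a)   [square of b] = y*z - x
tr(b^2) = tr(b) * tr(b) - tr(1)   [square of b] = y^2 - 2
tr(a b^2 a) = tr(a) * tr(b^2 a) - tr(b^2)   [square of a] = x*y*z - x^2 - y^2 + 2
tr(a b a b) = tr(a b) * tr(a b) - tr(1)   [split at a repeated a] = z^2 - 2
tr(a b a) = tr(a) * tr(b a) - tr(b)   [square of a] = x*z - y
tr(a b^2 a b) = tr(b) * tr(a b a b) - tr(a b a)   [square of b] = y*z^2 - x*z - y
tr(b a b^-1 a b) = tr(a b^2 a) * tr(b) - tr(a b^2 a b)   [inverse elimination on b] = x*y^2*z - x^2*y - y^3 - y*z^2 + x*z + 3*y
tr(a b a b a) = tr(a) * tr(b a b a) - tr(b a b)   [square of a] = x*z^2 - y*z - x
tr(a b a b a b) = tr(b a) * tr(b a b a) - tr(b^-1 a^-1)   [split at a repeated b] = z^3 - 3*z
tr(b a b^-1 a b a) = tr(a b a b a) * tr(b) - tr(a b a b a b)   [inverse elimination on b] = x*y*z^2 - y^2*z - z^3 - x*y + 3*z
tr(b a^-1 b a b^-1 a) = tr(b a b^-1 a b) * tr(a) - tr(b a b^-1 a b a)   [inverse elimination on a] = x^2*y^2*z - x^3*y - x*y^3 - 2*x*y*z^2 + x^2*z + y^2*z + z^3 + 4*x*y - 3*z

x^2*y^2*z - x^3*y - x*y^3 - 2*x*y*z^2 + x^2*z + y^2*z + z^3 + 4*x*y - 3*z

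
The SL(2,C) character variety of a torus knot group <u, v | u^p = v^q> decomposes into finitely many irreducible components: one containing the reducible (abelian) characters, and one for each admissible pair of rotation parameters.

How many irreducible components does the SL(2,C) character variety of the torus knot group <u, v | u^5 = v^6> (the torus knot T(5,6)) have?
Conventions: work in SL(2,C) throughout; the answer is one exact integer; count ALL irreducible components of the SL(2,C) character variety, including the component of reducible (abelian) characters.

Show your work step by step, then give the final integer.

11

Gamma = < u, v | u^5 = v^6 > (torus knot T(5,6)); the central element u^5 = v^6 acts as +I or -I in any irreducible SL(2,C) representation.
So on each irreducible component the traces are pinned: tr(u) = 2*cos(pi*alpha/5) with 1 <= alpha <= 4, tr(v) = 2*cos(pi*beta/6) with 1 <= beta <= 5.
Consistency of u^5 = (-1)^alpha I with v^6 = (-1)^beta I forces alpha = beta (mod 2).
count pairs: odd alpha (2 choices) x odd beta (3), plus even alpha (2) x even beta (2): 2*3 + 2*2 = 10.
Total: 10 irreducible-character components + 1 reducible (abelian) component = 11.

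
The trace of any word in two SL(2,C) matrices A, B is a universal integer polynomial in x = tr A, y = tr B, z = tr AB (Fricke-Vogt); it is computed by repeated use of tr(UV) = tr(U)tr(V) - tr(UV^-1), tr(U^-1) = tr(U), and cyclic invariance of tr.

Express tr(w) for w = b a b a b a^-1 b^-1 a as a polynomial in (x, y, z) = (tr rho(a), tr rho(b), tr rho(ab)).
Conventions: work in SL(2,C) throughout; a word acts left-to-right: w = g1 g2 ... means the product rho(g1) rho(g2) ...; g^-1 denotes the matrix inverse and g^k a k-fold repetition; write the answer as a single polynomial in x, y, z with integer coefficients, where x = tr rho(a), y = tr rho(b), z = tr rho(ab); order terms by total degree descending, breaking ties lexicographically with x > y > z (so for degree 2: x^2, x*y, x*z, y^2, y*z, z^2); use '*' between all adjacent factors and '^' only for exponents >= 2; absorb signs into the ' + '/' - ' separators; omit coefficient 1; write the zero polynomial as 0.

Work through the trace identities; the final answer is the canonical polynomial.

-x*y*z^3 + x^2*z^2 + y^2*z^2 + z^4 + x*y*z - x^2 - y^2 - 4*z^2 + 2

use: trace(b a b a) = trace(a b) trace(a b) - trace(1)   [split at repeated a] = z^2 - 2
trace(b a b) = trace(b) trace(a b) - trace(a) = y*z - x
trace(a b a b a) = trace(a) trace(b a b a) - trace(b a b) = x*z^2 - y*z - x
trace(b a b a b a) = trace(a b) trace(a b a b) - trace(a^-1 b^-1)   [split at repeated a] = z^3 - 3*z
trace(a b a) = trace(a) trace(b a) - trace(b) = x*z - y
trace(b a b a b) = trace(b) trace(a b a b) - trace(a b a) = y*z^2 - x*z - y
trace(a b a b a b a) = trace(a) trace(b a b a b a) - trace(b a b a b) = x*z^3 - y*z^2 - 2*x*z + y
trace(a b a b a b a b) = trace(b a b a) trace(b a b a) - trace(1)   [split at repeated b] = z^4 - 4*z^2 + 2
trace(b^-1 a b a b a b a) = trace(a b a b a b a) trace(b) - trace(a b a b a b a b) = x*y*z^3 - y^2*z^2 - z^4 - 2*x*y*z + y^2 + 4*z^2 - 2
trace(b a b a b a^-1 b^-1 a) = trace(b^-1 a b a b a b) trace(a) - trace(b^-1 a b a b a b a) = -x*y*z^3 + x^2*z^2 + y^2*z^2 + z^4 + x*y*z - x^2 - y^2 - 4*z^2 + 2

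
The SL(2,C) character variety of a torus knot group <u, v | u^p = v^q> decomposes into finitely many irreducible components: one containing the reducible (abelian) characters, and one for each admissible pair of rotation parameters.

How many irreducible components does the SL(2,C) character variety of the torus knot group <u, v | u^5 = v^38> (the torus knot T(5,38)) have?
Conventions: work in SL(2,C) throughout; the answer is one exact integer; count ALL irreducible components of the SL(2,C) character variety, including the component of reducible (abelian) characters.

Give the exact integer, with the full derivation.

In the torus knot group T(5,38), u^5 = v^38 is central, so an irreducible representation sends it to +I or -I (Schur).
So on each irreducible component the traces are pinned: tr(u) = 2*cos(pi*alpha/5) with 1 <= alpha <= 4, tr(v) = 2*cos(pi*beta/38) with 1 <= beta <= 37.
Consistency of u^5 = (-1)^alpha I with v^38 = (-1)^beta I forces alpha = beta (mod 2).
count pairs: odd alpha (2 choices) x odd beta (19), plus even alpha (2) x even beta (18): 2*19 + 2*18 = 74.
Total: 74 irreducible-character components + 1 reducible (abelian) component = 75.

75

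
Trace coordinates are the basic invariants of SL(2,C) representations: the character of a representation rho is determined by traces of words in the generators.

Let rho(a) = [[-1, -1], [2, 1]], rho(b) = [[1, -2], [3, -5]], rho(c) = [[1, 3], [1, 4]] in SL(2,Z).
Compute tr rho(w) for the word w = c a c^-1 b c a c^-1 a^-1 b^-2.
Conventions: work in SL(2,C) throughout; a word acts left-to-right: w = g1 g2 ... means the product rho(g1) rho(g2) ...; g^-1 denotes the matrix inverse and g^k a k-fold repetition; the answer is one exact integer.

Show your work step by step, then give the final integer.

rho(c) = [[1, 3], [1, 4]]
... * rho(a) = [[-1, -1], [2, 1]]  ->  [[5, 2], [7, 3]]
... * rho(c^-1) = [[4, -3], [-1, 1]]  ->  [[18, -13], [25, -18]]
... * rho(b) = [[1, -2], [3, -5]]  ->  [[-21, 29], [-29, 40]]
... * rho(c) = [[1, 3], [1, 4]]  ->  [[8, 53], [11, 73]]
... * rho(a) = [[-1, -1], [2, 1]]  ->  [[98, 45], [135, 62]]
... * rho(c^-1) = [[4, -3], [-1, 1]]  ->  [[347, -249], [478, -343]]
... * rho(a^-1) = [[1, 1], [-2, -1]]  ->  [[845, 596], [1164, 821]]
... * rho(b^-1) = [[-5, 2], [-3, 1]]  ->  [[-6013, 2286], [-8283, 3149]]
... * rho(b^-1) = [[-5, 2], [-3, 1]]  ->  [[23207, -9740], [31968, -13417]]
tr = 23207 + -13417 = 9790

9790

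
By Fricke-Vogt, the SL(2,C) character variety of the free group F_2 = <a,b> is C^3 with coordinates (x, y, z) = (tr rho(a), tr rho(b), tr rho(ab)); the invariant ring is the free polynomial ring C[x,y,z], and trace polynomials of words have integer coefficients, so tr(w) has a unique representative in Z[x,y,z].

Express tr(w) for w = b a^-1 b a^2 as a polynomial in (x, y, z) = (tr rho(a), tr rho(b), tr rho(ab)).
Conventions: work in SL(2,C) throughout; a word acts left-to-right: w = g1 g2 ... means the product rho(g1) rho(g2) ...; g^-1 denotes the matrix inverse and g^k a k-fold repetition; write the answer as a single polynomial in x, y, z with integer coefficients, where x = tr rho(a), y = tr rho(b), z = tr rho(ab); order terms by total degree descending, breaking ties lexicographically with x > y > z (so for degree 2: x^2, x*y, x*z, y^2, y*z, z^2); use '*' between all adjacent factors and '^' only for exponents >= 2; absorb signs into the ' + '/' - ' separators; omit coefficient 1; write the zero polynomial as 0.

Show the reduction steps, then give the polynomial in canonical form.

and tr(a^2 b) = tr(a) * tr(b a) - tr(b)  (reduce the a square) = x*z - y
next, tr(a^2) = tr(a) * tr(a) - tr(1)  (reduce the a square) = x^2 - 2
tr(b a^2 b) = tr(b) * tr(a^2 b) - tr(a^2)  (reduce the b square) = x*y*z - x^2 - y^2 + 2
next, tr(b a b a) = tr(a b) * tr(a b) - tr(1)  (split on a) = z^2 - 2
and tr(b a b) = tr(b) * tr(a b) - tr(a)  (reduce the b square) = y*z - x
and tr(b a^2 b a) = tr(a) * tr(b a b a) - tr(b a b)  (reduce the a square) = x*z^2 - y*z - x
tr(b a^-1 b a^2) = tr(b a^2 b) * tr(a) - tr(b a^2 b a)  (eliminate a^-1) = x^2*y*z - x^3 - x*y^2 - x*z^2 + y*z + 3*x

x^2*y*z - x^3 - x*y^2 - x*z^2 + y*z + 3*x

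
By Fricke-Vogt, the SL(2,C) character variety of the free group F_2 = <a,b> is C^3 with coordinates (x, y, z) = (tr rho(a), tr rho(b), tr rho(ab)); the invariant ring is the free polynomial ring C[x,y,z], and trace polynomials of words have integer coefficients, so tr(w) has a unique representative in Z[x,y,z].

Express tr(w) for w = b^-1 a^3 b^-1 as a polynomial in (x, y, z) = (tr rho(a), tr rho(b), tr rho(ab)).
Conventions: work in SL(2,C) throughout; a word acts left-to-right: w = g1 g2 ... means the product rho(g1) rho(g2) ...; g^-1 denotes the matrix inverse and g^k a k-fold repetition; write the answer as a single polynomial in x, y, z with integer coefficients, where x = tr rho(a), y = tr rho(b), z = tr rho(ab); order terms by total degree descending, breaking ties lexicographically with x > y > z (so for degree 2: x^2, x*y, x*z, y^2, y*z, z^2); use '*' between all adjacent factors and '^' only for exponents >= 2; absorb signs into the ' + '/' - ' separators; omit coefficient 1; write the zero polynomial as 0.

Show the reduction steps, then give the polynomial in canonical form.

next, tr(a^2) = tr(a) * tr(a) - tr(1) = x^2 - 2
and tr(a^3) = tr(a) * tr(a^2) - tr(a) = x^3 - 3*x
tr(b a^2) = tr(a) * tr(b a) - tr(b) = x*z - y
tr(a^3 b) = tr(a) * tr(b a^2) - tr(b a) = x^2*z - x*y - z
next, tr(a^3 b^-1) = tr(a^3) * tr(b) - tr(a^3 b) = x^3*y - x^2*z - 2*x*y + z
tr(b^-1 a^3 b^-1) = tr(a^3 b^-1) * tr(b) - tr(a^3) = x^3*y^2 - x^2*y*z - x^3 - 2*x*y^2 + y*z + 3*x

x^3*y^2 - x^2*y*z - x^3 - 2*x*y^2 + y*z + 3*x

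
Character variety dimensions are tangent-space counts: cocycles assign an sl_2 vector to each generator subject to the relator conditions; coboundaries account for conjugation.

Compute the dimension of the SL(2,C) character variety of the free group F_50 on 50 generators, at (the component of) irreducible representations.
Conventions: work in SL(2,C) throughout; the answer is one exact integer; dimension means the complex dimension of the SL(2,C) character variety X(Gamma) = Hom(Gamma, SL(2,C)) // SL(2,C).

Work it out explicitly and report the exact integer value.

Here Gamma is free of rank 50 — no relator constrains a cocycle.
Z^1(Gamma, Ad rho) = (sl_2)^50: a cocycle is a free choice of one sl_2 vector per generator, so dim Z^1 = 3*50 = 150.
At an irreducible rho the centralizer of the image in sl_2 is 0, so the coboundary map sl_2 -> Z^1 is injective: dim B^1 = 3.
dim H^1 = 150 - 3 = 147, which is dim X.

147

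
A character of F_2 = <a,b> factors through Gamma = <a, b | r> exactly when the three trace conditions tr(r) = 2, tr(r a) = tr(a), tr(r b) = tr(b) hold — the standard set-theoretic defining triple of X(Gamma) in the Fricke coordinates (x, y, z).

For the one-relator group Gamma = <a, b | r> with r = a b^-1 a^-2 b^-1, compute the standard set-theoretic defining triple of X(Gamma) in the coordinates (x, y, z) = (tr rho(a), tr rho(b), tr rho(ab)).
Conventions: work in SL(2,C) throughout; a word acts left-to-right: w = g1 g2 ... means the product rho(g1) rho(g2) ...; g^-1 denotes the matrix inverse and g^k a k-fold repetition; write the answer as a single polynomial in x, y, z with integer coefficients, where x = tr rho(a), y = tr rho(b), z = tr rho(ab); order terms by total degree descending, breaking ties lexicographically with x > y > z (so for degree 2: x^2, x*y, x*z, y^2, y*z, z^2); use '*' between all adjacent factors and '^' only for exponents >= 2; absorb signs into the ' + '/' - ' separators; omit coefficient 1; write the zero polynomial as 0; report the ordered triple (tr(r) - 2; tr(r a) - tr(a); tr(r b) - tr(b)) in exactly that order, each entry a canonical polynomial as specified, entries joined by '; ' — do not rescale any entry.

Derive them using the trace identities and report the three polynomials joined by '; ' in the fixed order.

tr(a^-1) = tr(a) = x
tr(a^-1 b) = tr(b) tr(a) - tr(b a) = x*y - z
tr(b^-1 a^-1) = tr(a^-1) tr(b) - tr(a^-1 b) = z
reduce: tr(b a b) = tr(b) tr(a b) - tr(a) = y*z - x
so tr(b a b a) = tr(b a) tr(b a) - tr(1) = z^2 - 2
tr(a^-1 b a b) = tr(b a b) tr(a) - tr(b a b a) = x*y*z - x^2 - z^2 + 2
tr(b a b^-1 a^-1) = tr(a^-1 b a) tr(b) - tr(a^-1 b a b) = -x*y*z + x^2 + y^2 + z^2 - 2
reduce: tr(a b^-1 a^-2 b) = tr(b a b^-1 a^-1) tr(a) - tr(b a b^-1) = -x^2*y*z + x^3 + x*y^2 + x*z^2 - 3*x
tr(a b^-1 a^-2 b^-1) = tr(a b^-1 a^-2) tr(b) - tr(a b^-1 a^-2 b) = x^2*y*z - x^3 - x*y^2 - x*z^2 + y*z + 3*x
reduce: tr(a^2 b^-1 a^-1 b) = tr(a^-1 b a^2) tr(b) - tr(a^-1 b a^2 b) = -x^2*y*z + x^3 + x*y^2 + x*z^2 - 3*x
tr(a^-1 b^-1 a^2 b^-1) = tr(a^2 b^-1 a^-1) tr(b) - tr(a^2 b^-1 a^-1 b) = x^2*y*z - x^3 - x*z^2 - y*z + 3*x
reduce: tr(a^2) = tr(a) tr(a) - tr(1) = x^2 - 2
tr(a^2 b) = tr(a) tr(b a) - tr(b) = x*z - y
reduce: tr(b^-1 a^2) = tr(a^2) tr(b) - tr(a^2 b) = x^2*y - x*z - y
tr(b^-1 a^2 b^-1) = tr(b^-1 a^2) tr(b) - tr(b^-1 a^2 b) = x^2*y^2 - x*y*z - x^2 - y^2 + 2
tr(a b^-1 a^-2 b^-1 a) = tr(a^-1 b^-1 a^2 b^-1) tr(a) - tr(a^-1 b^-1 a^2 b^-1 a) = x^3*y*z - x^4 - x^2*y^2 - x^2*z^2 + 4*x^2 + y^2 - 2
assemble the triple (tr(r) - 2; tr(r a) - x; tr(r b) - y)

x^2*y*z - x^3 - x*y^2 - x*z^2 + y*z + 3*x - 2; x^3*y*z - x^4 - x^2*y^2 - x^2*z^2 + 4*x^2 + y^2 - x - 2; -y + z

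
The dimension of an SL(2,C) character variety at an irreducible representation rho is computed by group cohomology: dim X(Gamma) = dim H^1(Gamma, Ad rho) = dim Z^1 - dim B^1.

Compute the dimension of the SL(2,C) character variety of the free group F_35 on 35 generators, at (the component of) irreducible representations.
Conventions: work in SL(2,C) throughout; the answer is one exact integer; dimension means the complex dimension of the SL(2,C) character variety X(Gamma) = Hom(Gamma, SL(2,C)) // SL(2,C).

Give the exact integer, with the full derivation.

102

The free group F_35: 35 generators, no relators.
Z^1(Gamma, Ad rho) = (sl_2)^35: a cocycle is a free choice of one sl_2 vector per generator, so dim Z^1 = 3*35 = 105.
dim B^1 = 3: the coboundary map is injective because an irreducible image has centralizer 0 in sl_2.
dim H^1 = 105 - 3 = 102, which is dim X.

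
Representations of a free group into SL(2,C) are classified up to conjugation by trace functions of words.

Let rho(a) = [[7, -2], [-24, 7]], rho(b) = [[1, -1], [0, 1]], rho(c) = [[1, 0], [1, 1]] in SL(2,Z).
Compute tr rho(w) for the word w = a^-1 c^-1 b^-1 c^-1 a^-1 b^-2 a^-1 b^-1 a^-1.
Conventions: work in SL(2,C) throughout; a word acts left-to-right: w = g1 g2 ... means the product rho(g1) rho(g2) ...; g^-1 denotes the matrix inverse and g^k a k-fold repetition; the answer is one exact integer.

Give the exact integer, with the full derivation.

723445

rho(a^-1) = [[7, 2], [24, 7]]
... * rho(c^-1) = [[1, 0], [-1, 1]]  ->  [[5, 2], [17, 7]]
... * rho(b^-1) = [[1, 1], [0, 1]]  ->  [[5, 7], [17, 24]]
... * rho(c^-1) = [[1, 0], [-1, 1]]  ->  [[-2, 7], [-7, 24]]
... * rho(a^-1) = [[7, 2], [24, 7]]  ->  [[154, 45], [527, 154]]
... * rho(b^-1) = [[1, 1], [0, 1]]  ->  [[154, 199], [527, 681]]
... * rho(b^-1) = [[1, 1], [0, 1]]  ->  [[154, 353], [527, 1208]]
... * rho(a^-1) = [[7, 2], [24, 7]]  ->  [[9550, 2779], [32681, 9510]]
... * rho(b^-1) = [[1, 1], [0, 1]]  ->  [[9550, 12329], [32681, 42191]]
... * rho(a^-1) = [[7, 2], [24, 7]]  ->  [[362746, 105403], [1241351, 360699]]
tr = 362746 + 360699 = 723445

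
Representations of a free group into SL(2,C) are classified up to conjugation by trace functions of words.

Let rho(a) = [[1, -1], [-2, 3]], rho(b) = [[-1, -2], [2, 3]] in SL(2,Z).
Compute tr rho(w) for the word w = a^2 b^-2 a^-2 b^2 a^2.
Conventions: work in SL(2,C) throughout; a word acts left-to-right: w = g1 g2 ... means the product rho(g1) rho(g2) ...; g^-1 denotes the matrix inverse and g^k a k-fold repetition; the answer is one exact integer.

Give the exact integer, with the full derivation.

32270

rho(a) = [[1, -1], [-2, 3]]
... * rho(a) = [[1, -1], [-2, 3]]  ->  [[3, -4], [-8, 11]]
... * rho(b^-1) = [[3, 2], [-2, -1]]  ->  [[17, 10], [-46, -27]]
... * rho(b^-1) = [[3, 2], [-2, -1]]  ->  [[31, 24], [-84, -65]]
... * rho(a^-1) = [[3, 1], [2, 1]]  ->  [[141, 55], [-382, -149]]
... * rho(a^-1) = [[3, 1], [2, 1]]  ->  [[533, 196], [-1444, -531]]
... * rho(b) = [[-1, -2], [2, 3]]  ->  [[-141, -478], [382, 1295]]
... * rho(b) = [[-1, -2], [2, 3]]  ->  [[-815, -1152], [2208, 3121]]
... * rho(a) = [[1, -1], [-2, 3]]  ->  [[1489, -2641], [-4034, 7155]]
... * rho(a) = [[1, -1], [-2, 3]]  ->  [[6771, -9412], [-18344, 25499]]
tr = 6771 + 25499 = 32270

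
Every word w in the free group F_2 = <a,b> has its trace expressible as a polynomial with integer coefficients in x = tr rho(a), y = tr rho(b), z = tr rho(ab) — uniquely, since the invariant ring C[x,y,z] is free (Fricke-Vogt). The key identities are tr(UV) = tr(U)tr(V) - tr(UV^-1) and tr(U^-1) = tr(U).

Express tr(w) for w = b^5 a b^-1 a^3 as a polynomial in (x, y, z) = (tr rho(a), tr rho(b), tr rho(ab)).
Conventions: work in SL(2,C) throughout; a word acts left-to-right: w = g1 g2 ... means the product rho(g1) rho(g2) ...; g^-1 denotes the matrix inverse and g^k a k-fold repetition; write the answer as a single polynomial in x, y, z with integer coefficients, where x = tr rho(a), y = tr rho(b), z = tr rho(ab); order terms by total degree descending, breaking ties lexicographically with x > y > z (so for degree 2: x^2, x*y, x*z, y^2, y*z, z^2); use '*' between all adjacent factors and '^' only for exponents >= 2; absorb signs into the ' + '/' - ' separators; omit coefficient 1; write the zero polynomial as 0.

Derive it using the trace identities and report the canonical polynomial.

tr(b^2 a) = tr(b) * tr(a b) - tr(a) = y*z - x
use: tr(b^2) = tr(b) * tr(b) - tr(1) = y^2 - 2
apply: tr(a b^2 a) = tr(a) * tr(b^2 a) - tr(b^2) = x*y*z - x^2 - y^2 + 2
tr(a^2 b^2 a) = tr(a) * tr(a b^2 a) - tr(a b^2) = x^2*y*z - x^3 - x*y^2 - y*z + 3*x
tr(a^4 b^2) = tr(a) * tr(a^2 b^2 a) - tr(a^2 b^2) = x^3*y*z - x^4 - x^2*y^2 - 2*x*y*z + 4*x^2 + y^2 - 2
apply: tr(a b a) = tr(a) * tr(b a) - tr(b) = x*z - y
tr(a b a^2) = tr(a) * tr(a b a) - tr(a b) = x^2*z - x*y - z
tr(a^4 b) = tr(a) * tr(a b a^2) - tr(a b a) = x^3*z - x^2*y - 2*x*z + y
use: tr(b a^4 b^2) = tr(b) * tr(a^4 b^2) - tr(a^4 b) = x^3*y^2*z - x^4*y - x^2*y^3 - x^3*z - 2*x*y^2*z + 5*x^2*y + y^3 + 2*x*z - 3*y
tr(b a^4 b^3) = tr(b) * tr(b a^4 b^2) - tr(b a^4 b) = x^3*y^3*z - x^4*y^2 - x^2*y^4 - 2*x^3*y*z - 2*x*y^3*z + x^4 + 6*x^2*y^2 + y^4 + 4*x*y*z - 4*x^2 - 4*y^2 + 2
tr(a^3 b^5 a) = tr(b) * tr(b a^4 b^3) - tr(b a^4 b^2) = x^3*y^4*z - x^4*y^3 - x^2*y^5 - 3*x^3*y^2*z - 2*x*y^4*z + 2*x^4*y + 7*x^2*y^3 + y^5 + x^3*z + 6*x*y^2*z - 9*x^2*y - 5*y^3 - 2*x*z + 5*y
tr(a b a b) = tr(a b) * tr(a b) - tr(1) = z^2 - 2
tr(b^2 a b a) = tr(b) * tr(a b a b) - tr(a b a) = y*z^2 - x*z - y
use: tr(b^2 a b) = tr(b) * tr(a b^2) - tr(a b) = y^2*z - x*y - z
apply: tr(a b a^2 b^2) = tr(a) * tr(b^2 a b a) - tr(b^2 a b) = x*y*z^2 - x^2*z - y^2*z + z
use: tr(a b a^2 b) = tr(a) * tr(b a b a) - tr(b a b) = x*z^2 - y*z - x
tr(a b a^2 b^3) = tr(b) * tr(a b a^2 b^2) - tr(a b a^2 b) = x*y^2*z^2 - x^2*y*z - y^3*z - x*z^2 + 2*y*z + x
apply: tr(a b a^2 b^4) = tr(b) * tr(a b a^2 b^3) - tr(a b a^2 b^2) = x*y^3*z^2 - x^2*y^2*z - y^4*z - 2*x*y*z^2 + x^2*z + 3*y^2*z + x*y - z
tr(b^5 a b a^2) = tr(b) * tr(a b a^2 b^4) - tr(a b a^2 b^3) = x*y^4*z^2 - x^2*y^3*z - y^5*z - 3*x*y^2*z^2 + 2*x^2*y*z + 4*y^3*z + x*y^2 + x*z^2 - 3*y*z - x
use: tr(b^2 a b a b) = tr(b) * tr(a b a b^2) - tr(a b a b) = y^2*z^2 - x*y*z - y^2 - z^2 + 2
use: tr(b^2 a b a b^2) = tr(b) * tr(b^2 a b a b) - tr(b^2 a b a) = y^3*z^2 - x*y^2*z - y^3 - 2*y*z^2 + x*z + 3*y
use: tr(b^5 a b a) = tr(b) * tr(b^2 a b a b^2) - tr(b^2 a b a b) = y^4*z^2 - x*y^3*z - y^4 - 3*y^2*z^2 + 2*x*y*z + 4*y^2 + z^2 - 2
tr(a^3 b^5 a b) = tr(a) * tr(b^5 a b a^2) - tr(b^5 a b a) = x^2*y^4*z^2 - x^3*y^3*z - x*y^5*z - 3*x^2*y^2*z^2 - y^4*z^2 + 2*x^3*y*z + 5*x*y^3*z + x^2*y^2 + x^2*z^2 + y^4 + 3*y^2*z^2 - 5*x*y*z - x^2 - 4*y^2 - z^2 + 2
use: tr(b^5 a b^-1 a^3) = tr(a^3 b^5 a) * tr(b) - tr(a^3 b^5 a b) = x^3*y^5*z - x^4*y^4 - x^2*y^6 - x^2*y^4*z^2 - 2*x^3*y^3*z - x*y^5*z + 2*x^4*y^2 + 7*x^2*y^4 + 3*x^2*y^2*z^2 + y^6 + y^4*z^2 - x^3*y*z + x*y^3*z - 10*x^2*y^2 - x^2*z^2 - 6*y^4 - 3*y^2*z^2 + 3*x*y*z + x^2 + 9*y^2 + z^2 - 2

x^3*y^5*z - x^4*y^4 - x^2*y^6 - x^2*y^4*z^2 - 2*x^3*y^3*z - x*y^5*z + 2*x^4*y^2 + 7*x^2*y^4 + 3*x^2*y^2*z^2 + y^6 + y^4*z^2 - x^3*y*z + x*y^3*z - 10*x^2*y^2 - x^2*z^2 - 6*y^4 - 3*y^2*z^2 + 3*x*y*z + x^2 + 9*y^2 + z^2 - 2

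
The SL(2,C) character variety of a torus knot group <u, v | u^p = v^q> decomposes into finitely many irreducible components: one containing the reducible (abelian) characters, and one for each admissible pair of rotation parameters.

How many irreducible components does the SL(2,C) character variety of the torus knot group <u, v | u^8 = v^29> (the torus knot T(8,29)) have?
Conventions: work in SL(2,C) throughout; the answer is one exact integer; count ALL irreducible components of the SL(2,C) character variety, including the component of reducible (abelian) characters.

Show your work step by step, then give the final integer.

99

Gamma = < u, v | u^8 = v^29 > (torus knot T(8,29)); the central element u^8 = v^29 acts as +I or -I in any irreducible SL(2,C) representation.
On an irreducible component, tr(u) is locked at 2*cos(pi*alpha/8) for some alpha in 1..7, and tr(v) at 2*cos(pi*beta/29) for some beta in 1..28.
The two central values (-1)^alpha I and (-1)^beta I must be the same matrix, so alpha and beta share a parity.
count pairs: odd alpha (4 choices) x odd beta (14), plus even alpha (3) x even beta (14): 4*14 + 3*14 = 98.
components with irreducible characters: 98; plus the single component of reducible (abelian) characters: total 99.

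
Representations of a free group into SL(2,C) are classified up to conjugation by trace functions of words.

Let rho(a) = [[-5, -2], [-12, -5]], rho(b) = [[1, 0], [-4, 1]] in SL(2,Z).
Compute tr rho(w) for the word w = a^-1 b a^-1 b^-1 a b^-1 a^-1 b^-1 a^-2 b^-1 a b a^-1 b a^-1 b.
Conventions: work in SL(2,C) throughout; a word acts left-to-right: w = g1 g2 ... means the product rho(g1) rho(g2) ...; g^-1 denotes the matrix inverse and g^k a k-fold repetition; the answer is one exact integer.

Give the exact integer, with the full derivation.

rho(a^-1) = [[-5, 2], [12, -5]]
... * rho(b) = [[1, 0], [-4, 1]]  ->  [[-13, 2], [32, -5]]
... * rho(a^-1) = [[-5, 2], [12, -5]]  ->  [[89, -36], [-220, 89]]
... * rho(b^-1) = [[1, 0], [4, 1]]  ->  [[-55, -36], [136, 89]]
... * rho(a) = [[-5, -2], [-12, -5]]  ->  [[707, 290], [-1748, -717]]
... * rho(b^-1) = [[1, 0], [4, 1]]  ->  [[1867, 290], [-4616, -717]]
... * rho(a^-1) = [[-5, 2], [12, -5]]  ->  [[-5855, 2284], [14476, -5647]]
... * rho(b^-1) = [[1, 0], [4, 1]]  ->  [[3281, 2284], [-8112, -5647]]
... * rho(a^-1) = [[-5, 2], [12, -5]]  ->  [[11003, -4858], [-27204, 12011]]
... * rho(a^-1) = [[-5, 2], [12, -5]]  ->  [[-113311, 46296], [280152, -114463]]
... * rho(b^-1) = [[1, 0], [4, 1]]  ->  [[71873, 46296], [-177700, -114463]]
... * rho(a) = [[-5, -2], [-12, -5]]  ->  [[-914917, -375226], [2262056, 927715]]
... * rho(b) = [[1, 0], [-4, 1]]  ->  [[585987, -375226], [-1448804, 927715]]
... * rho(a^-1) = [[-5, 2], [12, -5]]  ->  [[-7432647, 3048104], [18376600, -7536183]]
... * rho(b) = [[1, 0], [-4, 1]]  ->  [[-19625063, 3048104], [48521332, -7536183]]
... * rho(a^-1) = [[-5, 2], [12, -5]]  ->  [[134702563, -54490646], [-333040856, 134723579]]
... * rho(b) = [[1, 0], [-4, 1]]  ->  [[352665147, -54490646], [-871935172, 134723579]]
tr = 352665147 + 134723579 = 487388726

487388726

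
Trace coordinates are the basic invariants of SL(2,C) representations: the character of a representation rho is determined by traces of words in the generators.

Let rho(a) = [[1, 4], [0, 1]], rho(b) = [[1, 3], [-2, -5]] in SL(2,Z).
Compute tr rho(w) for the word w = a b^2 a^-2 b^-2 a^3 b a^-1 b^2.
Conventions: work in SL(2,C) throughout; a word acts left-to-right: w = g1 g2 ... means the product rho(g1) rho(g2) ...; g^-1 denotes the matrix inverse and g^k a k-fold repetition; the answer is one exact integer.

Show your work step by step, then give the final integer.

1227604

rho(a) = [[1, 4], [0, 1]]
... * rho(b) = [[1, 3], [-2, -5]]  ->  [[-7, -17], [-2, -5]]
... * rho(b) = [[1, 3], [-2, -5]]  ->  [[27, 64], [8, 19]]
... * rho(a^-1) = [[1, -4], [0, 1]]  ->  [[27, -44], [8, -13]]
... * rho(a^-1) = [[1, -4], [0, 1]]  ->  [[27, -152], [8, -45]]
... * rho(b^-1) = [[-5, -3], [2, 1]]  ->  [[-439, -233], [-130, -69]]
... * rho(b^-1) = [[-5, -3], [2, 1]]  ->  [[1729, 1084], [512, 321]]
... * rho(a) = [[1, 4], [0, 1]]  ->  [[1729, 8000], [512, 2369]]
... * rho(a) = [[1, 4], [0, 1]]  ->  [[1729, 14916], [512, 4417]]
... * rho(a) = [[1, 4], [0, 1]]  ->  [[1729, 21832], [512, 6465]]
... * rho(b) = [[1, 3], [-2, -5]]  ->  [[-41935, -103973], [-12418, -30789]]
... * rho(a^-1) = [[1, -4], [0, 1]]  ->  [[-41935, 63767], [-12418, 18883]]
... * rho(b) = [[1, 3], [-2, -5]]  ->  [[-169469, -444640], [-50184, -131669]]
... * rho(b) = [[1, 3], [-2, -5]]  ->  [[719811, 1714793], [213154, 507793]]
tr = 719811 + 507793 = 1227604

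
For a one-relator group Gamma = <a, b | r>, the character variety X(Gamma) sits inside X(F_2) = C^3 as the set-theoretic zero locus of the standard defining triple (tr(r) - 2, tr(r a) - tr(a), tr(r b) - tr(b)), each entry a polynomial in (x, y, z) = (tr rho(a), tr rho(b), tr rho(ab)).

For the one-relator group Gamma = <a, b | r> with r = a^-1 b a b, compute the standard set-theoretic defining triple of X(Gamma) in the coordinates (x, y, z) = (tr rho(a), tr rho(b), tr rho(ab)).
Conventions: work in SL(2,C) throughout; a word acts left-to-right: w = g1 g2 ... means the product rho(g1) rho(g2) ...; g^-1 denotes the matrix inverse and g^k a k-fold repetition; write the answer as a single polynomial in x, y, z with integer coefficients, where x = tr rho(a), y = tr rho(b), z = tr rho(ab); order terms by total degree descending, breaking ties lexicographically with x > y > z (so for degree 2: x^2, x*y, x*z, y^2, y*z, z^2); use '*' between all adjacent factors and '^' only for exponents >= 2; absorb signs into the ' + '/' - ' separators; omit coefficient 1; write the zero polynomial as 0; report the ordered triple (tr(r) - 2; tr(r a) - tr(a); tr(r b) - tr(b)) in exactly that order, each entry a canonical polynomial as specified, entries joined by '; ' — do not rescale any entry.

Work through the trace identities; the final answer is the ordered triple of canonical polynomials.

x*y*z - x^2 - z^2; y*z - 2*x; x*y^2*z - x^2*y - y*z^2

tr(b a b) = tr(b) tr(a b) - tr(a)   [square of b] = y*z - x
tr(b a b a) = tr(a b) tr(a b) - tr(1)   [split at a repeated a] = z^2 - 2
use: tr(a^-1 b a b) = tr(b a b) tr(a) - tr(b a b a)   [inverse elimination on a] = x*y*z - x^2 - z^2 + 2
tr(b a b^2) = tr(b) tr(b a b) - tr(b a) = y^2*z - x*y - z
apply: tr(a b a) = tr(a) tr(b a) - tr(b) = x*z - y
tr(b a b^2 a) = tr(b) tr(a b a b) - tr(a b a) = y*z^2 - x*z - y
tr(a^-1 b a b^2) = tr(b a b^2) tr(a) - tr(b a b^2 a) = x*y^2*z - x^2*y - y*z^2 + y
assemble the triple (tr(r) - 2; tr(r a) - x; tr(r b) - y)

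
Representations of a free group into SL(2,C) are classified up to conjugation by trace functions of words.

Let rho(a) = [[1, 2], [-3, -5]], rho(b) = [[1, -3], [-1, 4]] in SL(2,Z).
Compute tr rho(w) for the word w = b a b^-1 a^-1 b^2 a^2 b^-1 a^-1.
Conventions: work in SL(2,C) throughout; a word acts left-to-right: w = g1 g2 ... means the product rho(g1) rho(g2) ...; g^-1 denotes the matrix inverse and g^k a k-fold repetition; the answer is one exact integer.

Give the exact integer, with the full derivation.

rho(b) = [[1, -3], [-1, 4]]
... * rho(a) = [[1, 2], [-3, -5]]  ->  [[10, 17], [-13, -22]]
... * rho(b^-1) = [[4, 3], [1, 1]]  ->  [[57, 47], [-74, -61]]
... * rho(a^-1) = [[-5, -2], [3, 1]]  ->  [[-144, -67], [187, 87]]
... * rho(b) = [[1, -3], [-1, 4]]  ->  [[-77, 164], [100, -213]]
... * rho(b) = [[1, -3], [-1, 4]]  ->  [[-241, 887], [313, -1152]]
... * rho(a) = [[1, 2], [-3, -5]]  ->  [[-2902, -4917], [3769, 6386]]
... * rho(a) = [[1, 2], [-3, -5]]  ->  [[11849, 18781], [-15389, -24392]]
... * rho(b^-1) = [[4, 3], [1, 1]]  ->  [[66177, 54328], [-85948, -70559]]
... * rho(a^-1) = [[-5, -2], [3, 1]]  ->  [[-167901, -78026], [218063, 101337]]
tr = -167901 + 101337 = -66564

-66564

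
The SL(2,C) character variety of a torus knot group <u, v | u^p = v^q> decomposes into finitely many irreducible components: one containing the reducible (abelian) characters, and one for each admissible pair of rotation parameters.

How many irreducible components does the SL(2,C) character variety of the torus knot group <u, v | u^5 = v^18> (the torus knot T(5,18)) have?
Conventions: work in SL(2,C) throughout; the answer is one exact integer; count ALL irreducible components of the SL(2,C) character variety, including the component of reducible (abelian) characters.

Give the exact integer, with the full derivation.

Gamma = < u, v | u^5 = v^18 > (torus knot T(5,18)); the central element u^5 = v^18 acts as +I or -I in any irreducible SL(2,C) representation.
So on each irreducible component the traces are pinned: tr(u) = 2*cos(pi*alpha/5) with 1 <= alpha <= 4, tr(v) = 2*cos(pi*beta/18) with 1 <= beta <= 17.
Consistency of u^5 = (-1)^alpha I with v^18 = (-1)^beta I forces alpha = beta (mod 2).
Enumerate parity-matched pairs: 2*9 odd-odd plus 2*8 even-even gives 34.
Total: 34 irreducible-character components + 1 reducible (abelian) component = 35.

35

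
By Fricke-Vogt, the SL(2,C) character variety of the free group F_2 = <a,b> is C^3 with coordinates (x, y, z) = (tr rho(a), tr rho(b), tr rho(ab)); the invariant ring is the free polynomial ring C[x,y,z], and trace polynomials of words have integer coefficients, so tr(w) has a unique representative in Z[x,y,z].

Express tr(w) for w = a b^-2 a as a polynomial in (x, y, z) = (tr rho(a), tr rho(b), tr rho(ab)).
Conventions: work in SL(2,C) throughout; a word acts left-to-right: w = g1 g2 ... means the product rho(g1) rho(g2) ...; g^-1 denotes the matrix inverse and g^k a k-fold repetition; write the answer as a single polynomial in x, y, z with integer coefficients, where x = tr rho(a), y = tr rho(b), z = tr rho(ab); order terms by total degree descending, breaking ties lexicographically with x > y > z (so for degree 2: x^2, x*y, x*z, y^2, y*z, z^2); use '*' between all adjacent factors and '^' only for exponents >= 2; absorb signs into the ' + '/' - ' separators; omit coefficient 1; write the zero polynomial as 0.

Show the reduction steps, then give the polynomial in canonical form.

reduce: tr(a^2) = tr(a)*tr(a) - tr(1) = x^2 - 2
so tr(a^2 b) = tr(a)*tr(b a) - tr(b) = x*z - y
tr(b^-1 a^2) = tr(a^2)*tr(b) - tr(a^2 b) = x^2*y - x*z - y
so tr(a b^-2 a) = tr(b^-1 a^2)*tr(b) - tr(b^-1 a^2 b) = x^2*y^2 - x*y*z - x^2 - y^2 + 2

x^2*y^2 - x*y*z - x^2 - y^2 + 2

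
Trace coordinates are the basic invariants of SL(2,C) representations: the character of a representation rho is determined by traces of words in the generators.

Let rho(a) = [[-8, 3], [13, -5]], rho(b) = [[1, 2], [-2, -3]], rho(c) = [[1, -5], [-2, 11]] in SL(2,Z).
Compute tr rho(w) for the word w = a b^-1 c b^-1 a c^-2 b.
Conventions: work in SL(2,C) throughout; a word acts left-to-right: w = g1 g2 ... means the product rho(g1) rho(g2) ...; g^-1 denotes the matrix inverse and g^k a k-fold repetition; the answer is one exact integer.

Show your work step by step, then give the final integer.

18570

rho(a) = [[-8, 3], [13, -5]]
... * rho(b^-1) = [[-3, -2], [2, 1]]  ->  [[30, 19], [-49, -31]]
... * rho(c) = [[1, -5], [-2, 11]]  ->  [[-8, 59], [13, -96]]
... * rho(b^-1) = [[-3, -2], [2, 1]]  ->  [[142, 75], [-231, -122]]
... * rho(a) = [[-8, 3], [13, -5]]  ->  [[-161, 51], [262, -83]]
... * rho(c^-1) = [[11, 5], [2, 1]]  ->  [[-1669, -754], [2716, 1227]]
... * rho(c^-1) = [[11, 5], [2, 1]]  ->  [[-19867, -9099], [32330, 14807]]
... * rho(b) = [[1, 2], [-2, -3]]  ->  [[-1669, -12437], [2716, 20239]]
tr = -1669 + 20239 = 18570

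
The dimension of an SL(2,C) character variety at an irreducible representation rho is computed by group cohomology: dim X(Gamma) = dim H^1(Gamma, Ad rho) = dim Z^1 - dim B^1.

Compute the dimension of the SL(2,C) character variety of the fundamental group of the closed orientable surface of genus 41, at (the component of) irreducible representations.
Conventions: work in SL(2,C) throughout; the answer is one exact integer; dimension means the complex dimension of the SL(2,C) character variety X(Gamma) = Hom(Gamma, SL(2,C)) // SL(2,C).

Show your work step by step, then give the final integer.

240

Gamma = pi_1(Sigma_41) = < a_1, b_1, ..., a_41, b_41 | prod [a_i, b_i] > has 2g = 82 generators and 1 relator.
A cocycle assigns one sl_2 vector per generator subject to the relator condition d_2(z) = 0: dim of the unconstrained space is 3*2g = 246.
H^2 = coker(d_2) is dual to H^0 = 0 at irreducible rho (Poincare duality), so d_2 is onto: dim Z^1 = 243.
As always at irreducible rho, dim B^1 = 3.
dim H^1 = 243 - 3 = 240 = dim X.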